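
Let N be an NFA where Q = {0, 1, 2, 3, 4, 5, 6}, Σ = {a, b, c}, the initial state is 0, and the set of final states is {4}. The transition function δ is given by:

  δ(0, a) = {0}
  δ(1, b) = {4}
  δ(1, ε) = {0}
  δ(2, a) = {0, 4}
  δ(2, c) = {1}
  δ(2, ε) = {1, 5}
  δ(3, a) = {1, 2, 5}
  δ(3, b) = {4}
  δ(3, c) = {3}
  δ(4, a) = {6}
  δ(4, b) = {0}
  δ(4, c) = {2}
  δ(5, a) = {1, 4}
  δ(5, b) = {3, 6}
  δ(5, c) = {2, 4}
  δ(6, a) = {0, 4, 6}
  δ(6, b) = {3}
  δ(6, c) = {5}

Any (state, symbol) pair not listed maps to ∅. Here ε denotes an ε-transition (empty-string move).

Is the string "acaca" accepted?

No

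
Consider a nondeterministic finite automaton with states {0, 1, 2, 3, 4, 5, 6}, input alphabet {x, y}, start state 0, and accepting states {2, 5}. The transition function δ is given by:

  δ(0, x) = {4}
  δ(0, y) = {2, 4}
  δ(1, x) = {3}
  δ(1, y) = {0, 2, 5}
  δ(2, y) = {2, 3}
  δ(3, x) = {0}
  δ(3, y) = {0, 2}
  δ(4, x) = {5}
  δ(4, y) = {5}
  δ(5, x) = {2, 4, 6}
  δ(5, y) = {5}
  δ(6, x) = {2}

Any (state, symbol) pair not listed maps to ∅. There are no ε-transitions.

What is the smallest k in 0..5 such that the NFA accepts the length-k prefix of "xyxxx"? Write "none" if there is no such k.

2

Start in {0}.
Read 'x': {0} → {4}.
Read 'y': {4} → {5}.
None of the earlier sets intersect F, but {5} does.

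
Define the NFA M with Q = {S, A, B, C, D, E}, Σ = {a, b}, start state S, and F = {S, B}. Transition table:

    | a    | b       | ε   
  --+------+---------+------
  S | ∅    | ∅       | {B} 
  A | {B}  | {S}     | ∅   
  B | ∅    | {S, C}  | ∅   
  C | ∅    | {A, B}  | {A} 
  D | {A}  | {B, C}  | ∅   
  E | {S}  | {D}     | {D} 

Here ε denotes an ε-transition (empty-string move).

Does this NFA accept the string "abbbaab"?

No

Start: ε-closure({S}) = {S, B}.
Read 'a': {S, B} → ∅.
The set is empty and remains empty for the remaining 6 symbols.
The final set ∅ contains no accepting state.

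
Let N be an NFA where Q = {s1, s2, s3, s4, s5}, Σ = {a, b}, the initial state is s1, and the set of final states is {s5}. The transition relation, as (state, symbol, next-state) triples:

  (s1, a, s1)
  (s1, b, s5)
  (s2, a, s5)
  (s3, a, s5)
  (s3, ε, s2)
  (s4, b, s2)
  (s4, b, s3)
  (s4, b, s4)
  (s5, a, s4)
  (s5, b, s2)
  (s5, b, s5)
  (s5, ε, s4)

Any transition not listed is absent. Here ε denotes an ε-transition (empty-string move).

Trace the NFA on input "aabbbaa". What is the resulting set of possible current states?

Start in {s1}.
Read 'a': s1→{s1}; now {s1}.
Read 'a': s1→{s1}; now {s1}.
Read 'b': s1→{s5}; union {s5}; ε-closure = {s4, s5}.
Read 'b': s4→{s2, s3, s4}, s5→{s2, s5}; now {s2, s3, s4, s5}.
Read 'b': s2→∅, s3→∅, s4→{s2, s3, s4}, s5→{s2, s5}; now {s2, s3, s4, s5}.
Read 'a': s2→{s5}, s3→{s5}, s4→∅, s5→{s4}; now {s4, s5}.
Read 'a': s4→∅, s5→{s4}; now {s4}.

{s4}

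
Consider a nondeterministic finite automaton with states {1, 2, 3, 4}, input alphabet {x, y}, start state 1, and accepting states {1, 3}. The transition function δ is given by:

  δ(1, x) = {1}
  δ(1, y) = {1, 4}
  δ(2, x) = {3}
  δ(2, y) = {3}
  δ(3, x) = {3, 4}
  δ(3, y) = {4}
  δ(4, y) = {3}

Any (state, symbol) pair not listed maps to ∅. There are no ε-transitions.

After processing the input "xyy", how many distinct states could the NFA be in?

Start in {1}.
Read 'x': {1} → {1}.
Read 'y': {1} → {1, 4}.
Read 'y': {1, 4} → {1, 3, 4}.
That set has 3 states.

3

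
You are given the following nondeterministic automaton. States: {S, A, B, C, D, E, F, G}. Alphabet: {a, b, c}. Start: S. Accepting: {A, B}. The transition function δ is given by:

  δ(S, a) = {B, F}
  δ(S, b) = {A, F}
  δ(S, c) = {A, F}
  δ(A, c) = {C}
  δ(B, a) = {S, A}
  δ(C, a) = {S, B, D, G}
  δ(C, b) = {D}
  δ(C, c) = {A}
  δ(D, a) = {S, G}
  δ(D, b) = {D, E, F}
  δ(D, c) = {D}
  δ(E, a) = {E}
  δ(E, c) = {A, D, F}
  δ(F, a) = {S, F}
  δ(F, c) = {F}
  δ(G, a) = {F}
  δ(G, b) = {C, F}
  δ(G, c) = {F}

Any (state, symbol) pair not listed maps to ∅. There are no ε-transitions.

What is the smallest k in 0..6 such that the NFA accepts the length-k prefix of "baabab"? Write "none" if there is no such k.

Start in {S}.
Read 'b': S→{A, F}; now {A, F}.
None of the earlier sets intersect F, but {A, F} does.

1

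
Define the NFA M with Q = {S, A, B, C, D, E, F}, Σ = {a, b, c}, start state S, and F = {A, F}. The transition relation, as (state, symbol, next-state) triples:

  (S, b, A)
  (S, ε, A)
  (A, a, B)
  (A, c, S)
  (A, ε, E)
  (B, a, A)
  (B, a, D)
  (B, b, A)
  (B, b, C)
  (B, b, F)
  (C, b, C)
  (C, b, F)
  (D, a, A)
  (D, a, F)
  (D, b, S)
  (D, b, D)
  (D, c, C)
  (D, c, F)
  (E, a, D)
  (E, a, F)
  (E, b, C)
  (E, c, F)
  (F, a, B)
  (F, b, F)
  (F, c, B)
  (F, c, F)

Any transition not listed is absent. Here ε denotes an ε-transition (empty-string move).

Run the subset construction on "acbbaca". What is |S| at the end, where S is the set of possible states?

Start: ε-closure({S}) = {S, A, E}.
Read 'a': S→∅, A→{B}, E→{D, F}; now {B, D, F}.
Read 'c': B→∅, D→{C, F}, F→{B, F}; now {B, C, F}.
Read 'b': B→{A, C, F}, C→{C, F}, F→{F}; union {A, C, F}; ε-closure = {A, C, E, F}.
Read 'b': A→∅, C→{C, F}, E→{C}, F→{F}; now {C, F}.
Read 'a': C→∅, F→{B}; now {B}.
Read 'c': B→∅; now ∅.
The set is empty and remains empty for the remaining 1 symbol.
That set has 0 states.

0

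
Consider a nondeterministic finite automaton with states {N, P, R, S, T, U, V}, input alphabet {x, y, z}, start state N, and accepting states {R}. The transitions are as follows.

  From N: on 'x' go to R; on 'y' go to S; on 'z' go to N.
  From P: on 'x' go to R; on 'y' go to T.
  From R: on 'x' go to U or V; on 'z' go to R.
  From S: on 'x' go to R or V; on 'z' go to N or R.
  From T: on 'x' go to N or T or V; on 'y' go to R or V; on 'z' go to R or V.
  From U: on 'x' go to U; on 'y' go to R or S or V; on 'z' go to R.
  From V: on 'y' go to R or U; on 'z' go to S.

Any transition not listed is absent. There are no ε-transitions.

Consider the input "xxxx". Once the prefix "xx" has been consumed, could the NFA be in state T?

Start in {N}.
Read 'x': N→{R}; now {R}.
Read 'x': R→{U, V}; now {U, V}.
State T is not in {U, V}.

No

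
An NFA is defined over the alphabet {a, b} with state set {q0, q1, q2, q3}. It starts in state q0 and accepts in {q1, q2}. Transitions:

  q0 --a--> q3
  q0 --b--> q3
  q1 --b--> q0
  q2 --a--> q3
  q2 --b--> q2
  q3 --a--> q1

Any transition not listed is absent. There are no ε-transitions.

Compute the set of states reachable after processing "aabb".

{q3}

Start in {q0}.
Read 'a': q0→{q3}; now {q3}.
Read 'a': q3→{q1}; now {q1}.
Read 'b': q1→{q0}; now {q0}.
Read 'b': q0→{q3}; now {q3}.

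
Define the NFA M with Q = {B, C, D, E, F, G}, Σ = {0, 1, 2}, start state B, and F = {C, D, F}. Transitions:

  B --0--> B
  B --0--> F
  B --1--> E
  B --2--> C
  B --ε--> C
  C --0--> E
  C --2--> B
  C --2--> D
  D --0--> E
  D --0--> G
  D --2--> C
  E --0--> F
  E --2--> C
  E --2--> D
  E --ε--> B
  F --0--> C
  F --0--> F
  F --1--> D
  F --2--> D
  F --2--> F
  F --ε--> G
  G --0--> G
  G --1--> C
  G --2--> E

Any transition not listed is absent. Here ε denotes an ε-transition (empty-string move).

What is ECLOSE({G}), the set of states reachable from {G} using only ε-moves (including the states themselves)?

Begin with {G}.
No ε-moves leave this set, so the closure equals the set itself.

{G}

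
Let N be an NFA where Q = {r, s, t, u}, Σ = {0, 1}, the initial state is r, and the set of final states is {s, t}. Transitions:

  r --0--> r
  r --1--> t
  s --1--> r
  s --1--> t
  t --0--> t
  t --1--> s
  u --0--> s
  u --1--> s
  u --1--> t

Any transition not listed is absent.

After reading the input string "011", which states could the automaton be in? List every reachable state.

Start in {r}.
Read '0': r→{r}; now {r}.
Read '1': r→{t}; now {t}.
Read '1': t→{s}; now {s}.

{s}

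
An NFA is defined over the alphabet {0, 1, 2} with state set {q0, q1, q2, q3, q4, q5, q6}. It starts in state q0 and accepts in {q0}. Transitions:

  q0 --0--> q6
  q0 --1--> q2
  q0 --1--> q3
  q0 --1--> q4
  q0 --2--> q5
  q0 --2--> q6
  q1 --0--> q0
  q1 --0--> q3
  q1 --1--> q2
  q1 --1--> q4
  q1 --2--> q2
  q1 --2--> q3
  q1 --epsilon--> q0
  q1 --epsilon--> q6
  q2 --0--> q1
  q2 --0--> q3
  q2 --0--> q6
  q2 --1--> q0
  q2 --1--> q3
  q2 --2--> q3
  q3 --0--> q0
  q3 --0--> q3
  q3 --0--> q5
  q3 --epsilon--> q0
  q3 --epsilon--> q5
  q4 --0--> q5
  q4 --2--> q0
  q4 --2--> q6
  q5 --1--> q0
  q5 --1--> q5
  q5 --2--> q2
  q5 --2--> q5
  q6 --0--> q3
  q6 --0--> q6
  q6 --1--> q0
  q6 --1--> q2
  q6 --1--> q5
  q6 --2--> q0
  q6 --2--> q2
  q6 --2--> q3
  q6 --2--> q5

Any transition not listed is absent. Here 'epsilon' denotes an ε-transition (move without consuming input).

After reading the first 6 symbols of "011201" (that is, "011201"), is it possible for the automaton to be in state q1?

No

Start in {q0}.
Read '0': {q0} → {q6}.
Read '1': {q6} → {q0, q2, q5}.
Read '1': {q0, q2, q5} → {q0, q2, q3, q4, q5}.
Read '2': {q0, q2, q3, q4, q5} → {q0, q2, q3, q5, q6}.
Read '0': {q0, q2, q3, q5, q6} → {q0, q1, q3, q5, q6}.
Read '1': {q0, q1, q3, q5, q6} → {q0, q2, q3, q4, q5}.
State q1 is not in {q0, q2, q3, q4, q5}.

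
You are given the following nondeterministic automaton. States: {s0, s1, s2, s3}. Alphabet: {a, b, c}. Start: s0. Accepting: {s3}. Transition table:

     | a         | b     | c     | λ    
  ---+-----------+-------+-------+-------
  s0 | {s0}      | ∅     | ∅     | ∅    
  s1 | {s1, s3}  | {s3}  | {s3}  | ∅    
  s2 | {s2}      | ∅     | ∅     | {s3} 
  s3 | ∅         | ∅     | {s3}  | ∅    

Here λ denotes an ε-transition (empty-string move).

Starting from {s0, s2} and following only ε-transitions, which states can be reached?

{s0, s2, s3}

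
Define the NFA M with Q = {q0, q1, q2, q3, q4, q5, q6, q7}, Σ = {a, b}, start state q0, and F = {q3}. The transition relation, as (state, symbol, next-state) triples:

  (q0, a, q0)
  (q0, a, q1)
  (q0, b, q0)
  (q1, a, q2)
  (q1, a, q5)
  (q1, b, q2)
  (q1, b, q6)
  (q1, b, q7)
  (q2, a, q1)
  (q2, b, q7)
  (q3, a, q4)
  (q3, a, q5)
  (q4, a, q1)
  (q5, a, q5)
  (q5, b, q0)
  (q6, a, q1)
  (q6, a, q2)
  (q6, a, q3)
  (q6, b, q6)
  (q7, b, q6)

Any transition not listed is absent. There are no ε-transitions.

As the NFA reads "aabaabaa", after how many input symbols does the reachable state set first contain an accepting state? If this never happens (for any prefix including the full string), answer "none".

Start in {q0}.
Read 'a': q0→{q0, q1}; now {q0, q1}.
Read 'a': q0→{q0, q1}, q1→{q2, q5}; now {q0, q1, q2, q5}.
Read 'b': q0→{q0}, q1→{q2, q6, q7}, q2→{q7}, q5→{q0}; now {q0, q2, q6, q7}.
Read 'a': q0→{q0, q1}, q2→{q1}, q6→{q1, q2, q3}, q7→∅; now {q0, q1, q2, q3}.
None of the earlier sets intersect F, but {q0, q1, q2, q3} does.

4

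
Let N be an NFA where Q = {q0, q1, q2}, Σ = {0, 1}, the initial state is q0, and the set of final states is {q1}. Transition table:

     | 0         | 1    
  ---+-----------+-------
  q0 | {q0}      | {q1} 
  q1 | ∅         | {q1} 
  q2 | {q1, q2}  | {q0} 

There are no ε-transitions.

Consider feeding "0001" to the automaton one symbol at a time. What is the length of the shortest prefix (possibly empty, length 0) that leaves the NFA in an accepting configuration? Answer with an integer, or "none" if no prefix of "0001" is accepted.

Start in {q0}.
Read '0': q0→{q0}; now {q0}.
Read '0': q0→{q0}; now {q0}.
Read '0': q0→{q0}; now {q0}.
Read '1': q0→{q1}; now {q1}.
None of the earlier sets intersect F, but {q1} does.

4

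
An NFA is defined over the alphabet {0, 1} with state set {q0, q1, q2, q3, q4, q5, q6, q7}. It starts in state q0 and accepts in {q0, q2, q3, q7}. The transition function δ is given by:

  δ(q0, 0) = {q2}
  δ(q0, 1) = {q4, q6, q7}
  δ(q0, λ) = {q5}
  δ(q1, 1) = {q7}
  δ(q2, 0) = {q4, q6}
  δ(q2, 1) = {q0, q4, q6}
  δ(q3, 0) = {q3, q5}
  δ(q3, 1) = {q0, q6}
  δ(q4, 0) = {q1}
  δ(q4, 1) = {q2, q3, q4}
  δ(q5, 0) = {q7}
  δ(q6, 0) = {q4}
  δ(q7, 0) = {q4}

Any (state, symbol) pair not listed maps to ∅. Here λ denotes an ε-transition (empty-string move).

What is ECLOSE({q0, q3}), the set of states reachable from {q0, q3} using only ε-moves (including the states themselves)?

{q0, q3, q5}

Begin with {q0, q3}.
ε-move q0 → q5; add q5.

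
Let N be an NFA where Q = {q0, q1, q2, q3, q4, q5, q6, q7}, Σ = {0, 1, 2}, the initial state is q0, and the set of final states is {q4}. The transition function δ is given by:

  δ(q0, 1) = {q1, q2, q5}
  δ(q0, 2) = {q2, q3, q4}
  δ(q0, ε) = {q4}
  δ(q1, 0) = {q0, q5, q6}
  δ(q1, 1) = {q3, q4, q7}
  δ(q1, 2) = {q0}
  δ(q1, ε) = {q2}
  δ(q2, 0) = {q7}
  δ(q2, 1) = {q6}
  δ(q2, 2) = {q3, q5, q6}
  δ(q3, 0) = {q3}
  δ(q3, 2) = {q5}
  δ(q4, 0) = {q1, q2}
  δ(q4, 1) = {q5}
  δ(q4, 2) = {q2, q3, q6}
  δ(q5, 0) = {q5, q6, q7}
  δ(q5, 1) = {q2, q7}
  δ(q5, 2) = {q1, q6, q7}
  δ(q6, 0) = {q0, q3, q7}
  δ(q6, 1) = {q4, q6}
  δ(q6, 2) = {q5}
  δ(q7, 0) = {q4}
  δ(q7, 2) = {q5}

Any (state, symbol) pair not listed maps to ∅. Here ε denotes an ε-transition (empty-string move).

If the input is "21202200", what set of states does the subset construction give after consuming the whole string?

Start: ε-closure({q0}) = {q0, q4}.
Read '2': q0→{q2, q3, q4}, q4→{q2, q3, q6}; now {q2, q3, q4, q6}.
Read '1': q2→{q6}, q3→∅, q4→{q5}, q6→{q4, q6}; now {q4, q5, q6}.
Read '2': q4→{q2, q3, q6}, q5→{q1, q6, q7}, q6→{q5}; now {q1, q2, q3, q5, q6, q7}.
Read '0': q1→{q0, q5, q6}, q2→{q7}, q3→{q3}, q5→{q5, q6, q7}, q6→{q0, q3, q7}, q7→{q4}; now {q0, q3, q4, q5, q6, q7}.
Read '2': q0→{q2, q3, q4}, q3→{q5}, q4→{q2, q3, q6}, q5→{q1, q6, q7}, q6→{q5}, q7→{q5}; now {q1, q2, q3, q4, q5, q6, q7}.
Read '2': q1→{q0}, q2→{q3, q5, q6}, q3→{q5}, q4→{q2, q3, q6}, q5→{q1, q6, q7}, q6→{q5}, q7→{q5}; union {q0, q1, q2, q3, q5, q6, q7}; ε-closure = {q0, q1, q2, q3, q4, q5, q6, q7}.
Read '0': q0→∅, q1→{q0, q5, q6}, q2→{q7}, q3→{q3}, q4→{q1, q2}, q5→{q5, q6, q7}, q6→{q0, q3, q7}, q7→{q4}; now {q0, q1, q2, q3, q4, q5, q6, q7}.
Read '0': q0→∅, q1→{q0, q5, q6}, q2→{q7}, q3→{q3}, q4→{q1, q2}, q5→{q5, q6, q7}, q6→{q0, q3, q7}, q7→{q4}; now {q0, q1, q2, q3, q4, q5, q6, q7}.

{q0, q1, q2, q3, q4, q5, q6, q7}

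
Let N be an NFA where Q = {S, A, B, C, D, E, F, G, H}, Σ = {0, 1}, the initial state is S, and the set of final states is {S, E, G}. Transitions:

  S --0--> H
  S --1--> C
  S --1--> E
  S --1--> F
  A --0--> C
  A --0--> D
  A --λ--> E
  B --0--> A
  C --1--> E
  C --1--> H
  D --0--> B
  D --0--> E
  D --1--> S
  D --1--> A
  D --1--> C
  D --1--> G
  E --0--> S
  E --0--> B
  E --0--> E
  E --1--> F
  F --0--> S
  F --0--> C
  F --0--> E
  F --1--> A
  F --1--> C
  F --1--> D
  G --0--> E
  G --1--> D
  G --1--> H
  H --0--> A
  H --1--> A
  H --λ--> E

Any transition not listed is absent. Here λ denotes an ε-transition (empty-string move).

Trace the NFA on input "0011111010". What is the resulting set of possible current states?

Start in {S}.
Read '0': S→{H}; union {H}; ε-closure = {E, H}.
Read '0': E→{S, B, E}, H→{A}; now {S, A, B, E}.
Read '1': S→{C, E, F}, A→∅, B→∅, E→{F}; now {C, E, F}.
Read '1': C→{E, H}, E→{F}, F→{A, C, D}; now {A, C, D, E, F, H}.
Read '1': A→∅, C→{E, H}, D→{S, A, C, G}, E→{F}, F→{A, C, D}, H→{A}; now {S, A, C, D, E, F, G, H}.
Read '1': S→{C, E, F}, A→∅, C→{E, H}, D→{S, A, C, G}, E→{F}, F→{A, C, D}, G→{D, H}, H→{A}; now {S, A, C, D, E, F, G, H}.
Read '1': S→{C, E, F}, A→∅, C→{E, H}, D→{S, A, C, G}, E→{F}, F→{A, C, D}, G→{D, H}, H→{A}; now {S, A, C, D, E, F, G, H}.
Read '0': S→{H}, A→{C, D}, C→∅, D→{B, E}, E→{S, B, E}, F→{S, C, E}, G→{E}, H→{A}; now {S, A, B, C, D, E, H}.
Read '1': S→{C, E, F}, A→∅, B→∅, C→{E, H}, D→{S, A, C, G}, E→{F}, H→{A}; now {S, A, C, E, F, G, H}.
Read '0': S→{H}, A→{C, D}, C→∅, E→{S, B, E}, F→{S, C, E}, G→{E}, H→{A}; now {S, A, B, C, D, E, H}.

{S, A, B, C, D, E, H}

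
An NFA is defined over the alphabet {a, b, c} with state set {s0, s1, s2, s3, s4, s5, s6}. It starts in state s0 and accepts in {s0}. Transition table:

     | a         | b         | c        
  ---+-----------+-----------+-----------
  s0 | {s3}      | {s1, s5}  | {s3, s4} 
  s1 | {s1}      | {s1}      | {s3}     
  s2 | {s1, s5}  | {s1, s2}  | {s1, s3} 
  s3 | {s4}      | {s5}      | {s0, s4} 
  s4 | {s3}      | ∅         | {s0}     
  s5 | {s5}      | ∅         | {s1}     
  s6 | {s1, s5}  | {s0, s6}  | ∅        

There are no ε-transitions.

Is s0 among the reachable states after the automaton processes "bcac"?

Start in {s0}.
Read 'b': s0→{s1, s5}; now {s1, s5}.
Read 'c': s1→{s3}, s5→{s1}; now {s1, s3}.
Read 'a': s1→{s1}, s3→{s4}; now {s1, s4}.
Read 'c': s1→{s3}, s4→{s0}; now {s0, s3}.
State s0 is in {s0, s3}.

Yes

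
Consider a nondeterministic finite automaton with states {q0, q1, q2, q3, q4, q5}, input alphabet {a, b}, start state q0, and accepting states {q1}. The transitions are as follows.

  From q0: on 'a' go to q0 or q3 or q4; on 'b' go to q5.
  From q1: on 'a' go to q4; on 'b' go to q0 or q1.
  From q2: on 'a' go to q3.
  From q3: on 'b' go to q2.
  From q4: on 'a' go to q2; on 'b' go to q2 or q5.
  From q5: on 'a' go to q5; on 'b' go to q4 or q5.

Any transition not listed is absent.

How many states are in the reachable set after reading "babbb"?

3

Start in {q0}.
Read 'b': {q0} → {q5}.
Read 'a': {q5} → {q5}.
Read 'b': {q5} → {q4, q5}.
Read 'b': {q4, q5} → {q2, q4, q5}.
Read 'b': {q2, q4, q5} → {q2, q4, q5}.
That set has 3 states.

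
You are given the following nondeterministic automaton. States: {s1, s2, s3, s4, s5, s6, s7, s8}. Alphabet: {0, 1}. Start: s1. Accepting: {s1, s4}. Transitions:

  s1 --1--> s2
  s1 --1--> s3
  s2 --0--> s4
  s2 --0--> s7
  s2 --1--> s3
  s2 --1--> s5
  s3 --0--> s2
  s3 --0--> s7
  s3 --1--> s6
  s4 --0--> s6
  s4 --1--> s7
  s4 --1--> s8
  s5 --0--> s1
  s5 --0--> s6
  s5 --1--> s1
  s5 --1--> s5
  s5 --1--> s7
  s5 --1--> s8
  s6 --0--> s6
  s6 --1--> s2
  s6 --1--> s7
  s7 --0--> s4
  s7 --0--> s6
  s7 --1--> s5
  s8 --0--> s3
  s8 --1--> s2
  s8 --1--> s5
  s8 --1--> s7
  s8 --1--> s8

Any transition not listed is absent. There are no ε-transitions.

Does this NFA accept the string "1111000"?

Yes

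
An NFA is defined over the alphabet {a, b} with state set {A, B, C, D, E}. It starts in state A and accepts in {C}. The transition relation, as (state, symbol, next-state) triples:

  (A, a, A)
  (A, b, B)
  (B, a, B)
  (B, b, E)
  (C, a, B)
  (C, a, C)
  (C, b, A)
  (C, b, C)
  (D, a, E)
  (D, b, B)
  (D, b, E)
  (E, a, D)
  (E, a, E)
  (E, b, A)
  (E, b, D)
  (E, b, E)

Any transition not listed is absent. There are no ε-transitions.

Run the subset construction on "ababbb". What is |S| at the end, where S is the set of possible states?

Start in {A}.
Read 'a': {A} → {A}.
Read 'b': {A} → {B}.
Read 'a': {B} → {B}.
Read 'b': {B} → {E}.
Read 'b': {E} → {A, D, E}.
Read 'b': {A, D, E} → {A, B, D, E}.
That set has 4 states.

4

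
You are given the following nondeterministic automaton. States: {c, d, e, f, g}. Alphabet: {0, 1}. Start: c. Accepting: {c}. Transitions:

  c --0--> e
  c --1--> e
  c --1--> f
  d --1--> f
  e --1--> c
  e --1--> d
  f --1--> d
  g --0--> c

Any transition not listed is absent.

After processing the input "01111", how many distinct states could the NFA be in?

Start in {c}.
Read '0': {c} → {e}.
Read '1': {e} → {c, d}.
Read '1': {c, d} → {e, f}.
Read '1': {e, f} → {c, d}.
Read '1': {c, d} → {e, f}.
That set has 2 states.

2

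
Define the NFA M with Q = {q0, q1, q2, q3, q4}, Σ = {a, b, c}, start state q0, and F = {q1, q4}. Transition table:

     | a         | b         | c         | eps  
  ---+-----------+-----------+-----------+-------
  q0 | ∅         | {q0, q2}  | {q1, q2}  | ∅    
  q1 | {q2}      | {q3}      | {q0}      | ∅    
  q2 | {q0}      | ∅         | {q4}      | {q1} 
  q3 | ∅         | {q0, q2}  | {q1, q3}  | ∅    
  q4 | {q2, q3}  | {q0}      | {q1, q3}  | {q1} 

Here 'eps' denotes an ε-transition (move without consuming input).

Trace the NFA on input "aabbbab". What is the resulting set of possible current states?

∅

Start in {q0}.
Read 'a': q0→∅; now ∅.
The set is empty and remains empty for the remaining 6 symbols.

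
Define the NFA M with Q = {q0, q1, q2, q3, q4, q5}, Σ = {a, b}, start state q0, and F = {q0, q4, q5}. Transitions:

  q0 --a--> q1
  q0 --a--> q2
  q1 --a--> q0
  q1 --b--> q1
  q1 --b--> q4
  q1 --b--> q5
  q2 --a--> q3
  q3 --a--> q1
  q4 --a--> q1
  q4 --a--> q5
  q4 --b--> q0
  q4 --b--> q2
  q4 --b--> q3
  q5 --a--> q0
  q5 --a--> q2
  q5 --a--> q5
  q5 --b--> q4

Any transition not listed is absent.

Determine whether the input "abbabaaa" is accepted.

Start in {q0}.
Read 'a': {q0} → {q1, q2}.
Read 'b': {q1, q2} → {q1, q4, q5}.
Read 'b': {q1, q4, q5} → {q0, q1, q2, q3, q4, q5}.
Read 'a': {q0, q1, q2, q3, q4, q5} → {q0, q1, q2, q3, q5}.
Read 'b': {q0, q1, q2, q3, q5} → {q1, q4, q5}.
Read 'a': {q1, q4, q5} → {q0, q1, q2, q5}.
Read 'a': {q0, q1, q2, q5} → {q0, q1, q2, q3, q5}.
Read 'a': {q0, q1, q2, q3, q5} → {q0, q1, q2, q3, q5}.
The final set {q0, q1, q2, q3, q5} contains the accepting states q0, q5.

Yes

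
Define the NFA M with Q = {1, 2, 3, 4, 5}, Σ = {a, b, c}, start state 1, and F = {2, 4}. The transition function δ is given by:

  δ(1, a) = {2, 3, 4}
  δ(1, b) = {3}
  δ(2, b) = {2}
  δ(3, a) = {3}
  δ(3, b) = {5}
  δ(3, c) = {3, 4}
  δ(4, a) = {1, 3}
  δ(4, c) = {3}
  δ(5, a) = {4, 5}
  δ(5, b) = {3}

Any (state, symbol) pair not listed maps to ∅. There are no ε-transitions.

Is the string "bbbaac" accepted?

Yes

Start in {1}.
Read 'b': 1→{3}; now {3}.
Read 'b': 3→{5}; now {5}.
Read 'b': 5→{3}; now {3}.
Read 'a': 3→{3}; now {3}.
Read 'a': 3→{3}; now {3}.
Read 'c': 3→{3, 4}; now {3, 4}.
The final set {3, 4} contains the accepting state 4.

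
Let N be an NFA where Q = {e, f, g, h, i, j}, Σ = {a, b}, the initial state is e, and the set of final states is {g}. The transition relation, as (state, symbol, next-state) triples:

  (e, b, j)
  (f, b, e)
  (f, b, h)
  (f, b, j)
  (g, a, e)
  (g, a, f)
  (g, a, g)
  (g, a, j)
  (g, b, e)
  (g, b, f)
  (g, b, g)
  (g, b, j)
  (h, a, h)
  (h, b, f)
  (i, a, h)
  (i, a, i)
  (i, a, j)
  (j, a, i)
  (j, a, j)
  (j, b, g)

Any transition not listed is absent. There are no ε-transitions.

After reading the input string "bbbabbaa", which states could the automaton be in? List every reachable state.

Start in {e}.
Read 'b': e→{j}; now {j}.
Read 'b': j→{g}; now {g}.
Read 'b': g→{e, f, g, j}; now {e, f, g, j}.
Read 'a': e→∅, f→∅, g→{e, f, g, j}, j→{i, j}; now {e, f, g, i, j}.
Read 'b': e→{j}, f→{e, h, j}, g→{e, f, g, j}, i→∅, j→{g}; now {e, f, g, h, j}.
Read 'b': e→{j}, f→{e, h, j}, g→{e, f, g, j}, h→{f}, j→{g}; now {e, f, g, h, j}.
Read 'a': e→∅, f→∅, g→{e, f, g, j}, h→{h}, j→{i, j}; now {e, f, g, h, i, j}.
Read 'a': e→∅, f→∅, g→{e, f, g, j}, h→{h}, i→{h, i, j}, j→{i, j}; now {e, f, g, h, i, j}.

{e, f, g, h, i, j}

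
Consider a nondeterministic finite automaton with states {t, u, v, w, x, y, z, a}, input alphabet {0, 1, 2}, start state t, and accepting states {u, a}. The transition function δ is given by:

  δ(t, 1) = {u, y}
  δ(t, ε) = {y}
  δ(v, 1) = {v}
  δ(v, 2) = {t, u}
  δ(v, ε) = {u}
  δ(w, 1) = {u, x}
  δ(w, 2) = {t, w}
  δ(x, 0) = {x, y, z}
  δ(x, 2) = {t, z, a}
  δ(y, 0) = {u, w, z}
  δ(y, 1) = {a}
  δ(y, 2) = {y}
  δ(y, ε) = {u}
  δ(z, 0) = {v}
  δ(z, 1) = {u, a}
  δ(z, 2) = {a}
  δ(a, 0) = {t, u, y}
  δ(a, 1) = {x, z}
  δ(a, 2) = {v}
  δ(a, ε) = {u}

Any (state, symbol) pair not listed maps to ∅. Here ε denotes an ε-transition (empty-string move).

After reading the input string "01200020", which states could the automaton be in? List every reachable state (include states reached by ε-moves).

{u, w, z}

Start: ε-closure({t}) = {t, u, y}.
Read '0': t→∅, u→∅, y→{u, w, z}; now {u, w, z}.
Read '1': u→∅, w→{u, x}, z→{u, a}; now {u, x, a}.
Read '2': u→∅, x→{t, z, a}, a→{v}; union {t, v, z, a}; ε-closure = {t, u, v, y, z, a}.
Read '0': t→∅, u→∅, v→∅, y→{u, w, z}, z→{v}, a→{t, u, y}; now {t, u, v, w, y, z}.
Read '0': t→∅, u→∅, v→∅, w→∅, y→{u, w, z}, z→{v}; now {u, v, w, z}.
Read '0': u→∅, v→∅, w→∅, z→{v}; union {v}; ε-closure = {u, v}.
Read '2': u→∅, v→{t, u}; union {t, u}; ε-closure = {t, u, y}.
Read '0': t→∅, u→∅, y→{u, w, z}; now {u, w, z}.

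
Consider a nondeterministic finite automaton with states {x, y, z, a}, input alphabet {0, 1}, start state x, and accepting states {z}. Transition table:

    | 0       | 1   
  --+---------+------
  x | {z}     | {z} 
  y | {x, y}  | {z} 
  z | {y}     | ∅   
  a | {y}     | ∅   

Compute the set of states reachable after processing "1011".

Start in {x}.
Read '1': x→{z}; now {z}.
Read '0': z→{y}; now {y}.
Read '1': y→{z}; now {z}.
Read '1': z→∅; now ∅.

∅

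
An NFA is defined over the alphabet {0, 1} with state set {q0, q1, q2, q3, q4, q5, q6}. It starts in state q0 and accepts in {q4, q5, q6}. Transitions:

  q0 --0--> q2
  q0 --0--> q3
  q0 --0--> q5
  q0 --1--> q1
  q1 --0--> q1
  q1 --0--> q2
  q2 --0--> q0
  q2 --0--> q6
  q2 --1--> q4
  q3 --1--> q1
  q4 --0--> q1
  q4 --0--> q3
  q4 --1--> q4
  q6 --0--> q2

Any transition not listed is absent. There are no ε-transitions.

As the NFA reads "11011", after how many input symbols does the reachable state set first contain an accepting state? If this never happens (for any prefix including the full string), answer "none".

none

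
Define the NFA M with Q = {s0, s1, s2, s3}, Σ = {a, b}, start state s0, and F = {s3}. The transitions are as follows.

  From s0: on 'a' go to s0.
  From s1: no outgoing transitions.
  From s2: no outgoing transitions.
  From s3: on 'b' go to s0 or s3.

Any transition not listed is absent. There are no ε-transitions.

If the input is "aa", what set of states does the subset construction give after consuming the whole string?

Start in {s0}.
Read 'a': s0→{s0}; now {s0}.
Read 'a': s0→{s0}; now {s0}.

{s0}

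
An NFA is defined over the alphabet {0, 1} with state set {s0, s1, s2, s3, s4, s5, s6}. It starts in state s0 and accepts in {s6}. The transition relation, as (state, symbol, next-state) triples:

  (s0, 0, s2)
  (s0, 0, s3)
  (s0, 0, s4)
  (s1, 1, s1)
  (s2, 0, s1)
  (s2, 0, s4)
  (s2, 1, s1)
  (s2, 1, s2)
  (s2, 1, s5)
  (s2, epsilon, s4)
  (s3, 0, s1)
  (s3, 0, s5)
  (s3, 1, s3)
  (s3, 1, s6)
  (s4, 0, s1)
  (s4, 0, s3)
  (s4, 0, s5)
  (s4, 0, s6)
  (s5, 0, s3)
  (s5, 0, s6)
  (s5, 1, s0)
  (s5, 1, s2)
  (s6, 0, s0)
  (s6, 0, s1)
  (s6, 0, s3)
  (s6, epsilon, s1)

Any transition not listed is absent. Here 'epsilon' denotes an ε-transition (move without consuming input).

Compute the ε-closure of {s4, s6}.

{s1, s4, s6}

Begin with {s4, s6}.
ε-move s6 → s1; add s1.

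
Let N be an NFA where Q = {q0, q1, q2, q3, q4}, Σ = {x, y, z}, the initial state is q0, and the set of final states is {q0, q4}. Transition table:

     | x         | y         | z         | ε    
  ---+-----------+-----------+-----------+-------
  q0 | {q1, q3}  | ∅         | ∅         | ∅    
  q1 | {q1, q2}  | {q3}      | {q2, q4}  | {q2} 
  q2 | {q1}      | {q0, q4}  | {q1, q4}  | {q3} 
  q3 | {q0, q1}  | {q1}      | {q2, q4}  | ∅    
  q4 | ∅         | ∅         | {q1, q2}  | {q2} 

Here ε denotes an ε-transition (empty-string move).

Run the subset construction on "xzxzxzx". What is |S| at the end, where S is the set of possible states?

Start in {q0}.
Read 'x': q0→{q1, q3}; union {q1, q3}; ε-closure = {q1, q2, q3}.
Read 'z': q1→{q2, q4}, q2→{q1, q4}, q3→{q2, q4}; union {q1, q2, q4}; ε-closure = {q1, q2, q3, q4}.
Read 'x': q1→{q1, q2}, q2→{q1}, q3→{q0, q1}, q4→∅; union {q0, q1, q2}; ε-closure = {q0, q1, q2, q3}.
Read 'z': q0→∅, q1→{q2, q4}, q2→{q1, q4}, q3→{q2, q4}; union {q1, q2, q4}; ε-closure = {q1, q2, q3, q4}.
Read 'x': q1→{q1, q2}, q2→{q1}, q3→{q0, q1}, q4→∅; union {q0, q1, q2}; ε-closure = {q0, q1, q2, q3}.
Read 'z': q0→∅, q1→{q2, q4}, q2→{q1, q4}, q3→{q2, q4}; union {q1, q2, q4}; ε-closure = {q1, q2, q3, q4}.
Read 'x': q1→{q1, q2}, q2→{q1}, q3→{q0, q1}, q4→∅; union {q0, q1, q2}; ε-closure = {q0, q1, q2, q3}.
That set has 4 states.

4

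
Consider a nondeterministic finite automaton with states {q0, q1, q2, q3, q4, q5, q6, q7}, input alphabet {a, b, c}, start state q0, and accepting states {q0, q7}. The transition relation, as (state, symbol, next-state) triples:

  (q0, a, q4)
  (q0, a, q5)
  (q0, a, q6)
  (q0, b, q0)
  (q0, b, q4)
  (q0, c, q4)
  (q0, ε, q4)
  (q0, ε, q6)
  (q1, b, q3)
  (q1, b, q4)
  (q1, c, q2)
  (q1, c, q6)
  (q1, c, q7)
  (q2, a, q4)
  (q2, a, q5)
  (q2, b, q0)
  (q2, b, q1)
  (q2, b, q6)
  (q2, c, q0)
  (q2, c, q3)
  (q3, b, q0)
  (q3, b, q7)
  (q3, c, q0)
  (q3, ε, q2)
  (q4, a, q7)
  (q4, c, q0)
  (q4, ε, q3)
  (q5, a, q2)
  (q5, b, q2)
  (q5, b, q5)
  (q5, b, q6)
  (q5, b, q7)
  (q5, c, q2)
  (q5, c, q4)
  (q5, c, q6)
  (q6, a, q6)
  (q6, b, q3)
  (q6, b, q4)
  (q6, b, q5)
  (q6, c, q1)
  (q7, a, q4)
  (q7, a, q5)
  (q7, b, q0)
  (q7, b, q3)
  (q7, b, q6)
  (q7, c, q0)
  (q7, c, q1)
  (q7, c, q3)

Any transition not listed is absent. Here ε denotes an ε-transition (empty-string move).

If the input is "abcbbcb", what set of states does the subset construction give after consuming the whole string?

{q0, q1, q2, q3, q4, q5, q6, q7}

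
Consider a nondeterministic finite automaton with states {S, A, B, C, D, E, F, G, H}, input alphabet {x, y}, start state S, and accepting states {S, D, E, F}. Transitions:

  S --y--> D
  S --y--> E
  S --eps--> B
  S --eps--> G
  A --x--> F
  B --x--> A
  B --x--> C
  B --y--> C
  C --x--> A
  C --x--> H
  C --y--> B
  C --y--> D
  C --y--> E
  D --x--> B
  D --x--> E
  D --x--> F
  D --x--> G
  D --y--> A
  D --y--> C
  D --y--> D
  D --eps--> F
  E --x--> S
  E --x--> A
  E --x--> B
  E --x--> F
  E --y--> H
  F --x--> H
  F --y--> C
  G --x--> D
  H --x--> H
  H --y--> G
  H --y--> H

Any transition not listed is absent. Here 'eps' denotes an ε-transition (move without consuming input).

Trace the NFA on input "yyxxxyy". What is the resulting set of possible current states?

{A, B, C, D, E, F, G, H}

Start: ε-closure({S}) = {S, B, G}.
Read 'y': S→{D, E}, B→{C}, G→∅; union {C, D, E}; ε-closure = {C, D, E, F}.
Read 'y': C→{B, D, E}, D→{A, C, D}, E→{H}, F→{C}; union {A, B, C, D, E, H}; ε-closure = {A, B, C, D, E, F, H}.
Read 'x': A→{F}, B→{A, C}, C→{A, H}, D→{B, E, F, G}, E→{S, A, B, F}, F→{H}, H→{H}; now {S, A, B, C, E, F, G, H}.
Read 'x': S→∅, A→{F}, B→{A, C}, C→{A, H}, E→{S, A, B, F}, F→{H}, G→{D}, H→{H}; union {S, A, B, C, D, F, H}; ε-closure = {S, A, B, C, D, F, G, H}.
Read 'x': S→∅, A→{F}, B→{A, C}, C→{A, H}, D→{B, E, F, G}, F→{H}, G→{D}, H→{H}; now {A, B, C, D, E, F, G, H}.
Read 'y': A→∅, B→{C}, C→{B, D, E}, D→{A, C, D}, E→{H}, F→{C}, G→∅, H→{G, H}; union {A, B, C, D, E, G, H}; ε-closure = {A, B, C, D, E, F, G, H}.
Read 'y': A→∅, B→{C}, C→{B, D, E}, D→{A, C, D}, E→{H}, F→{C}, G→∅, H→{G, H}; union {A, B, C, D, E, G, H}; ε-closure = {A, B, C, D, E, F, G, H}.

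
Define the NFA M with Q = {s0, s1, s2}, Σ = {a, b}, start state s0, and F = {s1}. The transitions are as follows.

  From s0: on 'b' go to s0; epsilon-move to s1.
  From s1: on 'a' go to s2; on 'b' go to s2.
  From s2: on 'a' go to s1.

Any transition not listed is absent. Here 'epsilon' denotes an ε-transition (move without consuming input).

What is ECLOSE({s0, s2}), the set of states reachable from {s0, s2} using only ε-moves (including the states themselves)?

Begin with {s0, s2}.
ε-move s0 → s1; add s1.

{s0, s1, s2}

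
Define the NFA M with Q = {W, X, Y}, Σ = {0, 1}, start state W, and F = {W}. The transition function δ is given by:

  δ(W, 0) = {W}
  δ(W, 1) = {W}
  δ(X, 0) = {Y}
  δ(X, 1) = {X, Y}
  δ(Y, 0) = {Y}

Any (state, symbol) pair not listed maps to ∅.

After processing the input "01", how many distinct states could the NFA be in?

Start in {W}.
Read '0': W→{W}; now {W}.
Read '1': W→{W}; now {W}.
That set has 1 state.

1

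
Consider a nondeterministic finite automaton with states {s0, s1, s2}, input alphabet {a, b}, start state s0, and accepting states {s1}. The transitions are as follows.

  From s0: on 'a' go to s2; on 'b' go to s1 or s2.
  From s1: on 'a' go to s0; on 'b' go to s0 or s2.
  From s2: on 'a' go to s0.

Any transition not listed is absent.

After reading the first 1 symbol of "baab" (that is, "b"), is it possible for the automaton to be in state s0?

No

Start in {s0}.
Read 'b': {s0} → {s1, s2}.
State s0 is not in {s1, s2}.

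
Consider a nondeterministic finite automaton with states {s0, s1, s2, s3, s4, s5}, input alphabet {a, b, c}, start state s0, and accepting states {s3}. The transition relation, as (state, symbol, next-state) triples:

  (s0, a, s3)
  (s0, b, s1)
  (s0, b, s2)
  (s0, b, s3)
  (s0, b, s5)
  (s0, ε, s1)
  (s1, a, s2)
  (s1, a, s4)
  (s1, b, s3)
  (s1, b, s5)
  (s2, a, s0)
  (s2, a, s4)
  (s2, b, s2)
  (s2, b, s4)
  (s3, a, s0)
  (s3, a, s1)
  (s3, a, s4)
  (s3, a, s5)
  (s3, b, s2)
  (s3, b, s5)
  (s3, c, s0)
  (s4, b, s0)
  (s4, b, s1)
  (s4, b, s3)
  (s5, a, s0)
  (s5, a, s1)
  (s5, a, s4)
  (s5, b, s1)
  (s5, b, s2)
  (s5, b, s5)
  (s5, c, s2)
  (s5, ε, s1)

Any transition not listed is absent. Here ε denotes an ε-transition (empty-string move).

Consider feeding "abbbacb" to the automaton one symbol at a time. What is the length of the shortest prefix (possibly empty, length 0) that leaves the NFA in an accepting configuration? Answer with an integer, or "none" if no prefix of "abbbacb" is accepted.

1

Start: ε-closure({s0}) = {s0, s1}.
Read 'a': {s0, s1} → {s2, s3, s4}.
None of the earlier sets intersect F, but {s2, s3, s4} does.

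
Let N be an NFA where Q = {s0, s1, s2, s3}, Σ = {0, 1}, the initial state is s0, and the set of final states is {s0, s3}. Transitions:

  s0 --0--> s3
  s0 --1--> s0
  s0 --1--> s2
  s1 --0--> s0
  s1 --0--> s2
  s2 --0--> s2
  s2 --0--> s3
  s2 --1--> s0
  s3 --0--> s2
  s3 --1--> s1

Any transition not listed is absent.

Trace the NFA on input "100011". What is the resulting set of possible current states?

Start in {s0}.
Read '1': s0→{s0, s2}; now {s0, s2}.
Read '0': s0→{s3}, s2→{s2, s3}; now {s2, s3}.
Read '0': s2→{s2, s3}, s3→{s2}; now {s2, s3}.
Read '0': s2→{s2, s3}, s3→{s2}; now {s2, s3}.
Read '1': s2→{s0}, s3→{s1}; now {s0, s1}.
Read '1': s0→{s0, s2}, s1→∅; now {s0, s2}.

{s0, s2}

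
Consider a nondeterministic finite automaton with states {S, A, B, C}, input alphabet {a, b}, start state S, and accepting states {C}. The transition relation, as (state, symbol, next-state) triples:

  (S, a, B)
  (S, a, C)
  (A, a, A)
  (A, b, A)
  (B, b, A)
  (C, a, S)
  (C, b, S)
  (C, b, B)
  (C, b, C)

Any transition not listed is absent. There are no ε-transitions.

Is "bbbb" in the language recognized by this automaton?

No

Start in {S}.
Read 'b': S→∅; now ∅.
The set is empty and remains empty for the remaining 3 symbols.
The final set ∅ contains no accepting state.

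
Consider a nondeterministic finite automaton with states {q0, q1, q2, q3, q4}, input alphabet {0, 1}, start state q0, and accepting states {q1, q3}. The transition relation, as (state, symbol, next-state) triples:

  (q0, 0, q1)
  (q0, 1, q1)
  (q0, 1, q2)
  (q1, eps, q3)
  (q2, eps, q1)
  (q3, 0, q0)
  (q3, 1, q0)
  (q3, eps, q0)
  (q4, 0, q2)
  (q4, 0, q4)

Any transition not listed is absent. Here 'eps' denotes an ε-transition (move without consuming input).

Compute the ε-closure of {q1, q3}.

Begin with {q1, q3}.
ε-move q3 → q0; add q0.

{q0, q1, q3}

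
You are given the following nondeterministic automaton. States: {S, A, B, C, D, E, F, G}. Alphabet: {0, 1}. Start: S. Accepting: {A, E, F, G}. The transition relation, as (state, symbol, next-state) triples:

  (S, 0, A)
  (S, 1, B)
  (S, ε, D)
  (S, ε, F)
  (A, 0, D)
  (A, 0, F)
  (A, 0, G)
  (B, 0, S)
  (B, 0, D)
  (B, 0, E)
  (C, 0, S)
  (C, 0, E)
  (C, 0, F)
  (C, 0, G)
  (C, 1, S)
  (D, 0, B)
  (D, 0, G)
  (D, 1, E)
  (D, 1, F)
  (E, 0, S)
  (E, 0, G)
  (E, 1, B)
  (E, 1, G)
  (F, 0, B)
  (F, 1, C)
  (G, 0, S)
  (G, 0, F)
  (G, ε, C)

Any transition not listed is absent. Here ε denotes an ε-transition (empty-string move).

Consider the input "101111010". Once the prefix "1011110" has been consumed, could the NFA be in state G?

Yes

Start: ε-closure({S}) = {S, D, F}.
Read '1': S→{B}, D→{E, F}, F→{C}; now {B, C, E, F}.
Read '0': B→{S, D, E}, C→{S, E, F, G}, E→{S, G}, F→{B}; union {S, B, D, E, F, G}; ε-closure = {S, B, C, D, E, F, G}.
Read '1': S→{B}, B→∅, C→{S}, D→{E, F}, E→{B, G}, F→{C}, G→∅; union {S, B, C, E, F, G}; ε-closure = {S, B, C, D, E, F, G}.
Read '1': S→{B}, B→∅, C→{S}, D→{E, F}, E→{B, G}, F→{C}, G→∅; union {S, B, C, E, F, G}; ε-closure = {S, B, C, D, E, F, G}.
Read '1': S→{B}, B→∅, C→{S}, D→{E, F}, E→{B, G}, F→{C}, G→∅; union {S, B, C, E, F, G}; ε-closure = {S, B, C, D, E, F, G}.
Read '1': S→{B}, B→∅, C→{S}, D→{E, F}, E→{B, G}, F→{C}, G→∅; union {S, B, C, E, F, G}; ε-closure = {S, B, C, D, E, F, G}.
Read '0': S→{A}, B→{S, D, E}, C→{S, E, F, G}, D→{B, G}, E→{S, G}, F→{B}, G→{S, F}; union {S, A, B, D, E, F, G}; ε-closure = {S, A, B, C, D, E, F, G}.
State G is in {S, A, B, C, D, E, F, G}.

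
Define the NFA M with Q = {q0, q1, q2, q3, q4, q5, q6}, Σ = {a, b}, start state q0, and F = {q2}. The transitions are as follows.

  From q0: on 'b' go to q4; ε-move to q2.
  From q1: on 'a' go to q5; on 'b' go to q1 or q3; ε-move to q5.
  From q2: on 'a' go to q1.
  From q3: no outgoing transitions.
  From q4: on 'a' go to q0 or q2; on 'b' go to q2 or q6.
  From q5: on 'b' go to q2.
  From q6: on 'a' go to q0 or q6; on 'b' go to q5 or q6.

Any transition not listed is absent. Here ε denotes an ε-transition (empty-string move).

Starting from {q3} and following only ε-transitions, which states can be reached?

{q3}

Begin with {q3}.
No ε-moves leave this set, so the closure equals the set itself.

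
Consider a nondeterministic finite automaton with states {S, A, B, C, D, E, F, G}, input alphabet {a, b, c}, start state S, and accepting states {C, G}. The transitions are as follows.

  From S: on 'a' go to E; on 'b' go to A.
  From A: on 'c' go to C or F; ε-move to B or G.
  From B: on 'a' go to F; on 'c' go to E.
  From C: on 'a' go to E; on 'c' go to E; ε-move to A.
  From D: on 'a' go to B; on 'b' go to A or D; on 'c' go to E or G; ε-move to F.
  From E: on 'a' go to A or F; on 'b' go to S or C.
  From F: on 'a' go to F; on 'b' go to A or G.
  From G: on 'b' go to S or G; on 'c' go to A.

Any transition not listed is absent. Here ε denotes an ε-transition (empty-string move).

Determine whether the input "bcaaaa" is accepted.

No

Start in {S}.
Read 'b': {S} → {A, B, G}.
Read 'c': {A, B, G} → {A, B, C, E, F, G}.
Read 'a': {A, B, C, E, F, G} → {A, B, E, F, G}.
Read 'a': {A, B, E, F, G} → {A, B, F, G}.
Read 'a': {A, B, F, G} → {F}.
Read 'a': {F} → {F}.
The final set {F} contains no accepting state.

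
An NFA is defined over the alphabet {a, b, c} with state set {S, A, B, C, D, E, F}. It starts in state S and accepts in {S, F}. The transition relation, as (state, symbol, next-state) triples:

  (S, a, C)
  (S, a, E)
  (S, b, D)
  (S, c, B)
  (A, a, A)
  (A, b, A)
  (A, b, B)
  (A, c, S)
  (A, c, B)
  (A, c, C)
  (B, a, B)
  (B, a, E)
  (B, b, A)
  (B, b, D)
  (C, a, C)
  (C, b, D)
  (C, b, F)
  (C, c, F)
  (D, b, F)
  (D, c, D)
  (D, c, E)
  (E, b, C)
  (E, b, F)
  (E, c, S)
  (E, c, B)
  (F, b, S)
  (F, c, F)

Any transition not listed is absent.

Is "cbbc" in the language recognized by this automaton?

Yes

Start in {S}.
Read 'c': {S} → {B}.
Read 'b': {B} → {A, D}.
Read 'b': {A, D} → {A, B, F}.
Read 'c': {A, B, F} → {S, B, C, F}.
The final set {S, B, C, F} contains the accepting states S, F.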